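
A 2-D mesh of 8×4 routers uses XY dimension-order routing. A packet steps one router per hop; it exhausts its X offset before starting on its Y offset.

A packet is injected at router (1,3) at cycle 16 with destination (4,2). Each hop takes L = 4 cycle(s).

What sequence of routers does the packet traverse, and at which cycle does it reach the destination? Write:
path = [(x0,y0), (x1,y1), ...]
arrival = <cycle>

path = [(1,3), (2,3), (3,3), (4,3), (4,2)]
arrival = 32

src (1,3)  cyc=16
E→(2,3)  cyc=20
E→(3,3)  cyc=24
E→(4,3)  cyc=28
S→(4,2)  cyc=32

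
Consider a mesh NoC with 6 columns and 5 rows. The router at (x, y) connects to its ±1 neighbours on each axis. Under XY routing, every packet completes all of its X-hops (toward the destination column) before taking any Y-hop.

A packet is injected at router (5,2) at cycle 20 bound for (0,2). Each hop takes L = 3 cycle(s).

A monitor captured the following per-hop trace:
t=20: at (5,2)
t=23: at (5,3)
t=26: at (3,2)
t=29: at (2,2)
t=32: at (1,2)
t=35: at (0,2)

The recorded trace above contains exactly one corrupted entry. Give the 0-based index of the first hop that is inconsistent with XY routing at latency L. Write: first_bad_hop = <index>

  1: Δx=+0 Δy=+1 Δt=3 [BAD: Y-move but x=5≠0]

first_bad_hop = 1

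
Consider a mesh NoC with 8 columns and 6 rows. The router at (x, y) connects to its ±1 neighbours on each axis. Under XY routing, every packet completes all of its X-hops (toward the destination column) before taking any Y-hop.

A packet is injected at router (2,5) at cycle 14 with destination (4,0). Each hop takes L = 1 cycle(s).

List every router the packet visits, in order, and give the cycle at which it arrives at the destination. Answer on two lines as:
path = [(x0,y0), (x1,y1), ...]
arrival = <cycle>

  0. router=(2,5) cycle=14 (inject)
  1. router=(3,5) cycle=15 dir=E
  2. router=(4,5) cycle=16 dir=E
  3. router=(4,4) cycle=17 dir=S
  4. router=(4,3) cycle=18 dir=S
  5. router=(4,2) cycle=19 dir=S
  6. router=(4,1) cycle=20 dir=S
  7. router=(4,0) cycle=21 dir=S

path = [(2,5), (3,5), (4,5), (4,4), (4,3), (4,2), (4,1), (4,0)]
arrival = 21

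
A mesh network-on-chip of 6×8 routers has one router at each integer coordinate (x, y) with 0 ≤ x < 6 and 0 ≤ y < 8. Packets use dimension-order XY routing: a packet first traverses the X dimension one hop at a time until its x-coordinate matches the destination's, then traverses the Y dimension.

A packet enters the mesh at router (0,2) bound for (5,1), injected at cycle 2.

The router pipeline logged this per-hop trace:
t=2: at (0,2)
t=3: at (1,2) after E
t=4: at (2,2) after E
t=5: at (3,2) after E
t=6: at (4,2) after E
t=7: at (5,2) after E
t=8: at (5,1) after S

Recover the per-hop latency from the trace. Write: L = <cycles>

From hop 0 (2) to hop 1 (3): +1 cycles.
Each hop adds L, hence L = 1.

L = 1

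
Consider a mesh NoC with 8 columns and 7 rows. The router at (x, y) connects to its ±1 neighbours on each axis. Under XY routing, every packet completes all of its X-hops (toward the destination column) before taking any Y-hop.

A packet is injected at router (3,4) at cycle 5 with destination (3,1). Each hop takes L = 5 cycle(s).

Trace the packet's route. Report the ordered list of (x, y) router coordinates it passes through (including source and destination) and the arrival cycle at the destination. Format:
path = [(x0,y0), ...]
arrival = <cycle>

#0 — 3,4 | c5
#1 — 3,3 | c10 | S
#2 — 3,2 | c15 | S
#3 — 3,1 | c20 | S

path = [(3,4), (3,3), (3,2), (3,1)]
arrival = 20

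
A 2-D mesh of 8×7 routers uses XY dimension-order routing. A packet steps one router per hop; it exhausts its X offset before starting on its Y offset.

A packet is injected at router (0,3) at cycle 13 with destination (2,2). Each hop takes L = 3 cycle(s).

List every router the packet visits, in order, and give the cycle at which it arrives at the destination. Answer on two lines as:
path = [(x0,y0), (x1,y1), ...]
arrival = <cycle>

t=13: at (0,3)
t=16: at (1,3) after E
t=19: at (2,3) after E
t=22: at (2,2) after S

path = [(0,3), (1,3), (2,3), (2,2)]
arrival = 22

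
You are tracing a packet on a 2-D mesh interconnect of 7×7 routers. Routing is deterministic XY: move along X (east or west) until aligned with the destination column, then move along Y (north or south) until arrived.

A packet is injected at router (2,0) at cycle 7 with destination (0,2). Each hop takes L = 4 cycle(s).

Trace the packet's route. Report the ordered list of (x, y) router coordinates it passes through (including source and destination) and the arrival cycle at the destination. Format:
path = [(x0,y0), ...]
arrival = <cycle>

t=7: at (2,0)
t=11: at (1,0) after W
t=15: at (0,0) after W
t=19: at (0,1) after N
t=23: at (0,2) after N

path = [(2,0), (1,0), (0,0), (0,1), (0,2)]
arrival = 23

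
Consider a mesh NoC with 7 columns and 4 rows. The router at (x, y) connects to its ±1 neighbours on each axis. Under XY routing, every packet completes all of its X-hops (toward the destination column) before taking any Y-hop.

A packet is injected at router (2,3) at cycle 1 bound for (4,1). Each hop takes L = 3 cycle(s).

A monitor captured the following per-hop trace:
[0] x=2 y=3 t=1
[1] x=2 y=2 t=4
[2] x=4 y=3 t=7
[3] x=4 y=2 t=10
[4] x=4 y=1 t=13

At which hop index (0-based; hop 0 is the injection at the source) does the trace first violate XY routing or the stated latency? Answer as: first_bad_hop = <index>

first_bad_hop = 1

[1] (+0,-1) / 3c ⇒ BAD: Y-move but x=2≠4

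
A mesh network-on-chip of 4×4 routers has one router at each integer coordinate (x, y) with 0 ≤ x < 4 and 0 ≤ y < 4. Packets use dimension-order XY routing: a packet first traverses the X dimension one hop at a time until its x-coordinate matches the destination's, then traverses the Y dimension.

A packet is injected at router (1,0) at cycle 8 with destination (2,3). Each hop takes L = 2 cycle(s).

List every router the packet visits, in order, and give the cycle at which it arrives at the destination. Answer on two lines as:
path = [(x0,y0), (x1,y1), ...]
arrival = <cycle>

  0. router=(1,0) cycle=8 (inject)
  1. router=(2,0) cycle=10 dir=E
  2. router=(2,1) cycle=12 dir=N
  3. router=(2,2) cycle=14 dir=N
  4. router=(2,3) cycle=16 dir=N

path = [(1,0), (2,0), (2,1), (2,2), (2,3)]
arrival = 16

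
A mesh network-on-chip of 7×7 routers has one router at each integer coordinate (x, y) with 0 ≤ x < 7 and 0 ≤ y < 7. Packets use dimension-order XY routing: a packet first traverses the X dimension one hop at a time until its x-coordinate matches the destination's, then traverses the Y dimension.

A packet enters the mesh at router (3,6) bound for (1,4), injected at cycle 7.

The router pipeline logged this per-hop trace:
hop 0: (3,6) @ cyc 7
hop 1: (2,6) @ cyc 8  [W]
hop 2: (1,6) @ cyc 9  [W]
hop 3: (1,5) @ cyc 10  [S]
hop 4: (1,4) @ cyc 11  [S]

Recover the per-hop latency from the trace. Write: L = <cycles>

From hop 0 (7) to hop 1 (8): +1 cycles.
Per-hop latency L = Δcyc = 1.

L = 1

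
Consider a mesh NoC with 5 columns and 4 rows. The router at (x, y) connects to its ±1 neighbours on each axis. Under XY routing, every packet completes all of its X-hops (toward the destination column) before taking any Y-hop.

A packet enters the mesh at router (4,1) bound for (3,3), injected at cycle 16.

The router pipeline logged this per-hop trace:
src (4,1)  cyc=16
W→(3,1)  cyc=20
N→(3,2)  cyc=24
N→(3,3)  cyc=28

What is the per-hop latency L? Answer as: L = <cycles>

From hop 0 (16) to hop 1 (20): +4 cycles.
Per-hop latency L = Δcyc = 4.

L = 4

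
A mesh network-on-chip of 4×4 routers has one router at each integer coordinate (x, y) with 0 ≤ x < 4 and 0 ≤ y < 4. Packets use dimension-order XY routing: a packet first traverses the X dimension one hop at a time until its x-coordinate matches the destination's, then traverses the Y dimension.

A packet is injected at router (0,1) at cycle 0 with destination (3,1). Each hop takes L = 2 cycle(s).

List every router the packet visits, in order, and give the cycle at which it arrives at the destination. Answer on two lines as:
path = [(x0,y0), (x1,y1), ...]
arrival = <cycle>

path = [(0,1), (1,1), (2,1), (3,1)]
arrival = 6

t=0: at (0,1)
t=2: at (1,1) after E
t=4: at (2,1) after E
t=6: at (3,1) after E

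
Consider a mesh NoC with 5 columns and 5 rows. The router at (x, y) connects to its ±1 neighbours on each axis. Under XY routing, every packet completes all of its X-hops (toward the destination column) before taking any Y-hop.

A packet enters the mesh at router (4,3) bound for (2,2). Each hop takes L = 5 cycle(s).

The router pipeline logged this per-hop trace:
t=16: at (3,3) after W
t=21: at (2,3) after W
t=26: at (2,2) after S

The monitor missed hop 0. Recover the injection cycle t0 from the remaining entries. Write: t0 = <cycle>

Hop 1 reached at cycle 16; hop k is at t0 + k·L.
t0 = cyc[1] − L = 16 − 5 = 11.

t0 = 11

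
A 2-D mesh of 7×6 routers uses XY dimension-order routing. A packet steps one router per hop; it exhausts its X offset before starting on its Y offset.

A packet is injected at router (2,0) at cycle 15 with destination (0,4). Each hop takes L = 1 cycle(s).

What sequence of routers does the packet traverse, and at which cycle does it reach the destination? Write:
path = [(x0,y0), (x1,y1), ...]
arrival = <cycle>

path = [(2,0), (1,0), (0,0), (0,1), (0,2), (0,3), (0,4)]
arrival = 21

hop 0: (2,0) @ cyc 15
hop 1: (1,0) @ cyc 16  [W]
hop 2: (0,0) @ cyc 17  [W]
hop 3: (0,1) @ cyc 18  [N]
hop 4: (0,2) @ cyc 19  [N]
hop 5: (0,3) @ cyc 20  [N]
hop 6: (0,4) @ cyc 21  [N]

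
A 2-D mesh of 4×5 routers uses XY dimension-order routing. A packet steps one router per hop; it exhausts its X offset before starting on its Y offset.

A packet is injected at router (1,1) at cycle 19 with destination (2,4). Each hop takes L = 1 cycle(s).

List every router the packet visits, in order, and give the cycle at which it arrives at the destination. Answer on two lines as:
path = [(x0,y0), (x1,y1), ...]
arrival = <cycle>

path = [(1,1), (2,1), (2,2), (2,3), (2,4)]
arrival = 23

  0. router=(1,1) cycle=19 (inject)
  1. router=(2,1) cycle=20 dir=E
  2. router=(2,2) cycle=21 dir=N
  3. router=(2,3) cycle=22 dir=N
  4. router=(2,4) cycle=23 dir=N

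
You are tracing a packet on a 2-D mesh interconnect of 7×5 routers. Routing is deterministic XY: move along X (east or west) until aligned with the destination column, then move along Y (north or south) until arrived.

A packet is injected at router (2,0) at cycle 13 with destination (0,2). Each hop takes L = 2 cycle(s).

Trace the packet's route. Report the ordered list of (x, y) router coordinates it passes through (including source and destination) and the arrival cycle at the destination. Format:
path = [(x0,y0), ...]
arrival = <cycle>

path = [(2,0), (1,0), (0,0), (0,1), (0,2)]
arrival = 21

#0 — 2,0 | c13
#1 — 1,0 | c15 | W
#2 — 0,0 | c17 | W
#3 — 0,1 | c19 | N
#4 — 0,2 | c21 | N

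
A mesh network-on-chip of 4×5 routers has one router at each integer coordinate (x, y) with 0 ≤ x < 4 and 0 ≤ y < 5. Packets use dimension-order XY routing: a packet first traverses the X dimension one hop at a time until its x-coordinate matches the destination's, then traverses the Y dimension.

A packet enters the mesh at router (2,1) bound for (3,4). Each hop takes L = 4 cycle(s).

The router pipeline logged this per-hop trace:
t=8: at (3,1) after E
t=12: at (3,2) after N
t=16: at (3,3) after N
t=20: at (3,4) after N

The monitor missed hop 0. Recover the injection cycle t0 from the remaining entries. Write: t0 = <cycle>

t0 = 4

cyc[1] = 8 and cyc[k] = t0 + k·L for every k.
Subtract one hop: t0 = 8 − 4 = 4.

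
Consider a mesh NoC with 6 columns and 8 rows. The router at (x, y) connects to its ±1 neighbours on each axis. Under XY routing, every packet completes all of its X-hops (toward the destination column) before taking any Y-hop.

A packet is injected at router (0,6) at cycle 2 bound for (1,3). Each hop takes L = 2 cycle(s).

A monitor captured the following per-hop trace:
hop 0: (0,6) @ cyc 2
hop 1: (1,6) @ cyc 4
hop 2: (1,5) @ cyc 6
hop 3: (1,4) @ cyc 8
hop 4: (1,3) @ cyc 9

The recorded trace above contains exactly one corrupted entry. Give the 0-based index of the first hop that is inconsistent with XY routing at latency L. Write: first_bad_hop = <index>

  1: Δx=+1 Δy=+0 Δt=2 [ok]
  2: Δx=+0 Δy=-1 Δt=2 [ok]
  3: Δx=+0 Δy=-1 Δt=2 [ok]
  4: Δx=+0 Δy=-1 Δt=1 [BAD: Δcyc=1≠L]

first_bad_hop = 4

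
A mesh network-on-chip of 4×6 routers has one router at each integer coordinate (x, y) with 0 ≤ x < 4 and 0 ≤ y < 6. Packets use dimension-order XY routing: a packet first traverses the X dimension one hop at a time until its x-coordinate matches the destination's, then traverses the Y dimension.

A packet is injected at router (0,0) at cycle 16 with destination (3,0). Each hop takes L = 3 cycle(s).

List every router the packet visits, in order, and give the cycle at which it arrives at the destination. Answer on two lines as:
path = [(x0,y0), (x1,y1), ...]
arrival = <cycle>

hop 0: (0,0) @ cyc 16
hop 1: (1,0) @ cyc 19  [E]
hop 2: (2,0) @ cyc 22  [E]
hop 3: (3,0) @ cyc 25  [E]

path = [(0,0), (1,0), (2,0), (3,0)]
arrival = 25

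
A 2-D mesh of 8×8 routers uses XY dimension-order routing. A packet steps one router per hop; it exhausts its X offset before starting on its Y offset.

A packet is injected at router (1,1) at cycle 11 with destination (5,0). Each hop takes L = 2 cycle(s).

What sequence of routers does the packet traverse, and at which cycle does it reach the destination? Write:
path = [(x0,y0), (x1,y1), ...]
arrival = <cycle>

src (1,1)  cyc=11
E→(2,1)  cyc=13
E→(3,1)  cyc=15
E→(4,1)  cyc=17
E→(5,1)  cyc=19
S→(5,0)  cyc=21

path = [(1,1), (2,1), (3,1), (4,1), (5,1), (5,0)]
arrival = 21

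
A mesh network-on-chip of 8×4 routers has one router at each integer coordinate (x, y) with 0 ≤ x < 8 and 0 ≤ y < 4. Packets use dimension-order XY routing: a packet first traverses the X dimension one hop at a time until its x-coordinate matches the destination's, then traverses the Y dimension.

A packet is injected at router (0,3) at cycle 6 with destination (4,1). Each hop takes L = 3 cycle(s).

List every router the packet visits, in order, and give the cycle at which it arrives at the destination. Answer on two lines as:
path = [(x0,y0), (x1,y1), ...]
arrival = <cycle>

path = [(0,3), (1,3), (2,3), (3,3), (4,3), (4,2), (4,1)]
arrival = 24

  0. router=(0,3) cycle=6 (inject)
  1. router=(1,3) cycle=9 dir=E
  2. router=(2,3) cycle=12 dir=E
  3. router=(3,3) cycle=15 dir=E
  4. router=(4,3) cycle=18 dir=E
  5. router=(4,2) cycle=21 dir=S
  6. router=(4,1) cycle=24 dir=S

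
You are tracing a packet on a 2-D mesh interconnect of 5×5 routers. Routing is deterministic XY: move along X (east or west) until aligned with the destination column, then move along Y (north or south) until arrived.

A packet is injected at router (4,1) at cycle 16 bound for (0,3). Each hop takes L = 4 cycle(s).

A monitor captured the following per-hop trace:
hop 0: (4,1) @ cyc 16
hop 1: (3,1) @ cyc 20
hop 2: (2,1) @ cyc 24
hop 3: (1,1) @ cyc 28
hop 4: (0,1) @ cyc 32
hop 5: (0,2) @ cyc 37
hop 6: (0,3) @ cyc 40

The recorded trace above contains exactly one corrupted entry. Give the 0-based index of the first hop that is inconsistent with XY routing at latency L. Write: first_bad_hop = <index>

first_bad_hop = 5

  1: Δx=-1 Δy=+0 Δt=4 [ok]
  2: Δx=-1 Δy=+0 Δt=4 [ok]
  3: Δx=-1 Δy=+0 Δt=4 [ok]
  4: Δx=-1 Δy=+0 Δt=4 [ok]
  5: Δx=+0 Δy=+1 Δt=5 [BAD: Δcyc=5≠L]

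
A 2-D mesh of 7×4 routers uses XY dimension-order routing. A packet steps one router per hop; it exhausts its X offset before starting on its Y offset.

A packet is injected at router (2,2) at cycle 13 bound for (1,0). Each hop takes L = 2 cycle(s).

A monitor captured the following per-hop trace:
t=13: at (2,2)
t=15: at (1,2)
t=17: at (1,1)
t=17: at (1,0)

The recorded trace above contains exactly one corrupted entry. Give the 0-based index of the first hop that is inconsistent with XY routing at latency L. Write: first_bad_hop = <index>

first_bad_hop = 3

hop 1: step (-1,+0), +2 cyc — ok
hop 2: step (+0,-1), +2 cyc — ok
hop 3: step (+0,-1), +0 cyc — BAD: Δcyc=0≠L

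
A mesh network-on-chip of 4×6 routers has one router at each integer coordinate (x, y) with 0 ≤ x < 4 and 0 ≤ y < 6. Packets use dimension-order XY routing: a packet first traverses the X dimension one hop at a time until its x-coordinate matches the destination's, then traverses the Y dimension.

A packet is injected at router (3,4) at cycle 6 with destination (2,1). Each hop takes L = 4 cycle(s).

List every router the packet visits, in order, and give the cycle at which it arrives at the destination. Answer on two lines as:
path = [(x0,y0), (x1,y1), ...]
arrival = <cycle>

path = [(3,4), (2,4), (2,3), (2,2), (2,1)]
arrival = 22

  0. router=(3,4) cycle=6 (inject)
  1. router=(2,4) cycle=10 dir=W
  2. router=(2,3) cycle=14 dir=S
  3. router=(2,2) cycle=18 dir=S
  4. router=(2,1) cycle=22 dir=S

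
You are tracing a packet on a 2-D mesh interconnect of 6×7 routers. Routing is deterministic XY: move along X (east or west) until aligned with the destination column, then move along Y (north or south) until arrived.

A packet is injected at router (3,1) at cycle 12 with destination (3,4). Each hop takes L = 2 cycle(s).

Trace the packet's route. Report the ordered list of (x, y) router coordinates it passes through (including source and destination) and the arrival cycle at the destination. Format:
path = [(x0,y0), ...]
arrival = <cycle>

src (3,1)  cyc=12
N→(3,2)  cyc=14
N→(3,3)  cyc=16
N→(3,4)  cyc=18

path = [(3,1), (3,2), (3,3), (3,4)]
arrival = 18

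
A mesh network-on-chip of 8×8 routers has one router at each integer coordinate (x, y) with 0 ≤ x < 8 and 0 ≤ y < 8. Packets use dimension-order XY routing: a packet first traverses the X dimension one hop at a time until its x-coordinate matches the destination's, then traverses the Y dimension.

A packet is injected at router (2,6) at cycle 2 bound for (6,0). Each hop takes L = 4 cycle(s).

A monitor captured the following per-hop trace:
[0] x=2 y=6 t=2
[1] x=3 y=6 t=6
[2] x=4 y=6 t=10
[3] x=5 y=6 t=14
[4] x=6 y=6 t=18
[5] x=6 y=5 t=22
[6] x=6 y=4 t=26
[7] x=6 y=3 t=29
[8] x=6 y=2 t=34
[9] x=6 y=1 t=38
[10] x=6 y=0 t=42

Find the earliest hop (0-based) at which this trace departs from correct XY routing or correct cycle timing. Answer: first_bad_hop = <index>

first_bad_hop = 7

hop 1: step (+1,+0), +4 cyc — ok
hop 2: step (+1,+0), +4 cyc — ok
hop 3: step (+1,+0), +4 cyc — ok
hop 4: step (+1,+0), +4 cyc — ok
hop 5: step (+0,-1), +4 cyc — ok
hop 6: step (+0,-1), +4 cyc — ok
hop 7: step (+0,-1), +3 cyc — BAD: Δcyc=3≠L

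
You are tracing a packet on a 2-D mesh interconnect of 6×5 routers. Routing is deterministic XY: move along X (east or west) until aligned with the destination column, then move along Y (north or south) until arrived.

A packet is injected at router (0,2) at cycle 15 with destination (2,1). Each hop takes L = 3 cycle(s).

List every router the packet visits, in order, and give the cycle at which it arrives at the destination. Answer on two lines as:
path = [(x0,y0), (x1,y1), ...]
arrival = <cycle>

[0] x=0 y=2 t=15
[1] x=1 y=2 t=18 →E
[2] x=2 y=2 t=21 →E
[3] x=2 y=1 t=24 →S

path = [(0,2), (1,2), (2,2), (2,1)]
arrival = 24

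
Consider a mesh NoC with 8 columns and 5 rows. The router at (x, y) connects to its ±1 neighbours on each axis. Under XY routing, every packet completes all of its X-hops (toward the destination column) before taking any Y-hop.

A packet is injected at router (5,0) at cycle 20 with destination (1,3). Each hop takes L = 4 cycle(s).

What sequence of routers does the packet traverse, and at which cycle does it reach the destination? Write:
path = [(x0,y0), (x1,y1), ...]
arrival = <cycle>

path = [(5,0), (4,0), (3,0), (2,0), (1,0), (1,1), (1,2), (1,3)]
arrival = 48

t=20: at (5,0)
t=24: at (4,0) after W
t=28: at (3,0) after W
t=32: at (2,0) after W
t=36: at (1,0) after W
t=40: at (1,1) after N
t=44: at (1,2) after N
t=48: at (1,3) after N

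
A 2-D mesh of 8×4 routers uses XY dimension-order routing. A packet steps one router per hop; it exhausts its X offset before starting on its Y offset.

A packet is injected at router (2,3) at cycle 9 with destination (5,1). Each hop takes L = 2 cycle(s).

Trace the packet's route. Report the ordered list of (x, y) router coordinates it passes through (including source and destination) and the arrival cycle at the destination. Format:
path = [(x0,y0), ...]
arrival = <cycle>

path = [(2,3), (3,3), (4,3), (5,3), (5,2), (5,1)]
arrival = 19

[0] x=2 y=3 t=9
[1] x=3 y=3 t=11 →E
[2] x=4 y=3 t=13 →E
[3] x=5 y=3 t=15 →E
[4] x=5 y=2 t=17 →S
[5] x=5 y=1 t=19 →S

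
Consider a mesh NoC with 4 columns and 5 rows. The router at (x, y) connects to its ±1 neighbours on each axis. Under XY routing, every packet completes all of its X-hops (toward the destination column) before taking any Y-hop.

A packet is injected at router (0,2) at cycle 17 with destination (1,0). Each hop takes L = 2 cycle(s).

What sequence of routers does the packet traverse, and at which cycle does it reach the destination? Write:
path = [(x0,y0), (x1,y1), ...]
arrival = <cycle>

hop 0: (0,2) @ cyc 17
hop 1: (1,2) @ cyc 19  [E]
hop 2: (1,1) @ cyc 21  [S]
hop 3: (1,0) @ cyc 23  [S]

path = [(0,2), (1,2), (1,1), (1,0)]
arrival = 23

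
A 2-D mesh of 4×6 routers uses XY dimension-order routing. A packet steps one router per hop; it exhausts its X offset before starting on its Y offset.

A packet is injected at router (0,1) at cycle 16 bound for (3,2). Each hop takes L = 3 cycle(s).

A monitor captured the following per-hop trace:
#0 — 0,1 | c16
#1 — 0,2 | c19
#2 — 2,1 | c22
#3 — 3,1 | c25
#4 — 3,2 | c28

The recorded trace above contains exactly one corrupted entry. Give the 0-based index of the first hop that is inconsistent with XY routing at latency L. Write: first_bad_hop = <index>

check 1→ d=(0,1) cyc+3: BAD: Y-move but x=0≠3

first_bad_hop = 1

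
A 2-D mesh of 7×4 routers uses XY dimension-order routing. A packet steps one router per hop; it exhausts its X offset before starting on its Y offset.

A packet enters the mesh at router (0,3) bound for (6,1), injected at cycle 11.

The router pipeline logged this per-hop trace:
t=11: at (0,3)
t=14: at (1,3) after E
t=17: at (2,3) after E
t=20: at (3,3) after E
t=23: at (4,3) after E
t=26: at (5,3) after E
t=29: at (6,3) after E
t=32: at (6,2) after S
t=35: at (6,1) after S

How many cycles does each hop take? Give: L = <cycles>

Δcyc across hop 0→1: 14 − 11 = 3.
Each hop adds L, hence L = 3.

L = 3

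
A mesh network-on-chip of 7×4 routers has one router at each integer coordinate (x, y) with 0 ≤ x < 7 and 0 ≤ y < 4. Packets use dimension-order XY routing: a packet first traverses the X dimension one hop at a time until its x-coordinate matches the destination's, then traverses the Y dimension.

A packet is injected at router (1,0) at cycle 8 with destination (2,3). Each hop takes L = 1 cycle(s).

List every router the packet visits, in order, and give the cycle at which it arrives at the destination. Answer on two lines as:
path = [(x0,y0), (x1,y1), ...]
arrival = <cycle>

  0. router=(1,0) cycle=8 (inject)
  1. router=(2,0) cycle=9 dir=E
  2. router=(2,1) cycle=10 dir=N
  3. router=(2,2) cycle=11 dir=N
  4. router=(2,3) cycle=12 dir=N

path = [(1,0), (2,0), (2,1), (2,2), (2,3)]
arrival = 12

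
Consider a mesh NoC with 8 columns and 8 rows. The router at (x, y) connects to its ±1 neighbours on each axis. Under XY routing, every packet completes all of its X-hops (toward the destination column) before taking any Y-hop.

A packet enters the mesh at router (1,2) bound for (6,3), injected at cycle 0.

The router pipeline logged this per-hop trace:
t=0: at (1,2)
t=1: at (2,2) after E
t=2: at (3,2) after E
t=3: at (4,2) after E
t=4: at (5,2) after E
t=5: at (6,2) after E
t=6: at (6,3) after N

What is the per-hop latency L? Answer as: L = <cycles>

Δcyc across hop 0→1: 1 − 0 = 1.
One hop costs L cycles, so L = 1.

L = 1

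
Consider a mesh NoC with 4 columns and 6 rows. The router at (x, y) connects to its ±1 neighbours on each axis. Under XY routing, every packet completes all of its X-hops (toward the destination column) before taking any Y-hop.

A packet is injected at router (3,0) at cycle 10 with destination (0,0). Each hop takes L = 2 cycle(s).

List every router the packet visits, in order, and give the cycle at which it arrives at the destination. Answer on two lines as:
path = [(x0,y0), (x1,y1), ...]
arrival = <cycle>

path = [(3,0), (2,0), (1,0), (0,0)]
arrival = 16

t=10: at (3,0)
t=12: at (2,0) after W
t=14: at (1,0) after W
t=16: at (0,0) after W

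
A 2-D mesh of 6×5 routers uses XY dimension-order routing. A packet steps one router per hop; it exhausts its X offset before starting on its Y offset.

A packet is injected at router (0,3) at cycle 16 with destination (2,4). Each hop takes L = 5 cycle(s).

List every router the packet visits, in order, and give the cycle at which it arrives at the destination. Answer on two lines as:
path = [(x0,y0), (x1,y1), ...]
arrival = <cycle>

path = [(0,3), (1,3), (2,3), (2,4)]
arrival = 31

hop 0: (0,3) @ cyc 16
hop 1: (1,3) @ cyc 21  [E]
hop 2: (2,3) @ cyc 26  [E]
hop 3: (2,4) @ cyc 31  [N]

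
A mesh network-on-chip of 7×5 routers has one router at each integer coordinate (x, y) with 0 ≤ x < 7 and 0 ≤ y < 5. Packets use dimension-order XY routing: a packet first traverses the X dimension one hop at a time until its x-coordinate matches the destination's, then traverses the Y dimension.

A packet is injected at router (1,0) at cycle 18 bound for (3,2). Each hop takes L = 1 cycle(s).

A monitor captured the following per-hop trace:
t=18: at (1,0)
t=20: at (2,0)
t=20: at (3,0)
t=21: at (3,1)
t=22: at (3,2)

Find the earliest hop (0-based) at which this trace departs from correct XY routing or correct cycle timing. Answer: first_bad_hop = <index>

hop 1: step (+1,+0), +2 cyc — BAD: Δcyc=2≠L

first_bad_hop = 1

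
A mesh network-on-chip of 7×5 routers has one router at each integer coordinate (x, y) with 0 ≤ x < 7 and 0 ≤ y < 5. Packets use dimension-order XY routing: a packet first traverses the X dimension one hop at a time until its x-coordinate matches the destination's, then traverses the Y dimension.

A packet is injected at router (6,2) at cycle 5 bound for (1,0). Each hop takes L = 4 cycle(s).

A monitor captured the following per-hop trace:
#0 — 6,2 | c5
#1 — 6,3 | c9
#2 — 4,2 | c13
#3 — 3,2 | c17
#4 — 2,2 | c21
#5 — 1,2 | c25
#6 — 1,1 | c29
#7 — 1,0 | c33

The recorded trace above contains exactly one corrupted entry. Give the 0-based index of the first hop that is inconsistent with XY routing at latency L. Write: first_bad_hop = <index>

check 1→ d=(0,1) cyc+4: BAD: Y-move but x=6≠1

first_bad_hop = 1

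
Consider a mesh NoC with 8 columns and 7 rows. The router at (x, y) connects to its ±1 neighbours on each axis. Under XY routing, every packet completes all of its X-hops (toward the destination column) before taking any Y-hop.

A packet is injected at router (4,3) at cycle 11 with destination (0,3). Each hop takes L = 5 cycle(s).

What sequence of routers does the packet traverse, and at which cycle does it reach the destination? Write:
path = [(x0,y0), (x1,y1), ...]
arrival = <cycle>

path = [(4,3), (3,3), (2,3), (1,3), (0,3)]
arrival = 31

src (4,3)  cyc=11
W→(3,3)  cyc=16
W→(2,3)  cyc=21
W→(1,3)  cyc=26
W→(0,3)  cyc=31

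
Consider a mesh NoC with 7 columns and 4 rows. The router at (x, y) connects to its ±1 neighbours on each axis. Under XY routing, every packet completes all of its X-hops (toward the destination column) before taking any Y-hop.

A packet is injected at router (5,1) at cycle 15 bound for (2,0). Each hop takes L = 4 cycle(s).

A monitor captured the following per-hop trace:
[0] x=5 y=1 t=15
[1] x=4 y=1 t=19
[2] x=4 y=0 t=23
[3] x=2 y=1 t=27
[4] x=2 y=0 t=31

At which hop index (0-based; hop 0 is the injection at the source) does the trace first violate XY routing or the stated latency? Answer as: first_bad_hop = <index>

[1] (-1,+0) / 4c ⇒ ok
[2] (+0,-1) / 4c ⇒ BAD: Y-move but x=4≠2

first_bad_hop = 2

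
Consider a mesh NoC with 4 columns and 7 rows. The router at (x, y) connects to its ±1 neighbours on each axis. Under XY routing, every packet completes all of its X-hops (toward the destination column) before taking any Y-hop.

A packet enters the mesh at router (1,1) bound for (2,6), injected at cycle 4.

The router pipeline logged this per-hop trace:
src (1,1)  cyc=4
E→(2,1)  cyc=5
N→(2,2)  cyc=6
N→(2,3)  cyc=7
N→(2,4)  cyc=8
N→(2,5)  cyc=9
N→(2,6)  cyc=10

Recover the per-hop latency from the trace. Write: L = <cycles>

Between hops 0 and 1 the cycle counter advances 5 − 4 = 1.
Each hop adds L, hence L = 1.

L = 1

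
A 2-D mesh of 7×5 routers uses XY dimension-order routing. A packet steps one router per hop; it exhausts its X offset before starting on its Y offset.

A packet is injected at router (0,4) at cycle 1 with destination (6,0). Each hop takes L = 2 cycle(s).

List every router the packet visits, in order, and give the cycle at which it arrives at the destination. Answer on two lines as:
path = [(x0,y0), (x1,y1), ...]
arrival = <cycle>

src (0,4)  cyc=1
E→(1,4)  cyc=3
E→(2,4)  cyc=5
E→(3,4)  cyc=7
E→(4,4)  cyc=9
E→(5,4)  cyc=11
E→(6,4)  cyc=13
S→(6,3)  cyc=15
S→(6,2)  cyc=17
S→(6,1)  cyc=19
S→(6,0)  cyc=21

path = [(0,4), (1,4), (2,4), (3,4), (4,4), (5,4), (6,4), (6,3), (6,2), (6,1), (6,0)]
arrival = 21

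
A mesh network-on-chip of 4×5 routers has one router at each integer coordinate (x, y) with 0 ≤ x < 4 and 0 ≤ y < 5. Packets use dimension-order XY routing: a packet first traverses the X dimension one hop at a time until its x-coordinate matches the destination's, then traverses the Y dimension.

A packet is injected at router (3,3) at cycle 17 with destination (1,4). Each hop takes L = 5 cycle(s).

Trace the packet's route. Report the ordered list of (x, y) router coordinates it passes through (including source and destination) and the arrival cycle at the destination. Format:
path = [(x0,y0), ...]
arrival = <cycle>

[0] x=3 y=3 t=17
[1] x=2 y=3 t=22 →W
[2] x=1 y=3 t=27 →W
[3] x=1 y=4 t=32 →N

path = [(3,3), (2,3), (1,3), (1,4)]
arrival = 32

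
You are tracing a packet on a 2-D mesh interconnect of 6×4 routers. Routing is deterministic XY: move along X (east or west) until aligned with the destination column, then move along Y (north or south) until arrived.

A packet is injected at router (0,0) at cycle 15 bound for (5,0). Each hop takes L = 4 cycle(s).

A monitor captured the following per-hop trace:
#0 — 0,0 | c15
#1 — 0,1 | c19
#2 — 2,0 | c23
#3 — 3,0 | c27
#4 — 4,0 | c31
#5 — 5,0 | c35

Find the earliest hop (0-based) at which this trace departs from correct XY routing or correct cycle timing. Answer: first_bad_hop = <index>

  1: Δx=+0 Δy=+1 Δt=4 [BAD: Y-move but x=0≠5]

first_bad_hop = 1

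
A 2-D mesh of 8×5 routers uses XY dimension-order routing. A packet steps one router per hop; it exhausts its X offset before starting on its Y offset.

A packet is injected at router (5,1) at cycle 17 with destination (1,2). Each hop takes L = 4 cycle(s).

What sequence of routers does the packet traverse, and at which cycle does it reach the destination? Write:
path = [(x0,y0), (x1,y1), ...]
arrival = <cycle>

src (5,1)  cyc=17
W→(4,1)  cyc=21
W→(3,1)  cyc=25
W→(2,1)  cyc=29
W→(1,1)  cyc=33
N→(1,2)  cyc=37

path = [(5,1), (4,1), (3,1), (2,1), (1,1), (1,2)]
arrival = 37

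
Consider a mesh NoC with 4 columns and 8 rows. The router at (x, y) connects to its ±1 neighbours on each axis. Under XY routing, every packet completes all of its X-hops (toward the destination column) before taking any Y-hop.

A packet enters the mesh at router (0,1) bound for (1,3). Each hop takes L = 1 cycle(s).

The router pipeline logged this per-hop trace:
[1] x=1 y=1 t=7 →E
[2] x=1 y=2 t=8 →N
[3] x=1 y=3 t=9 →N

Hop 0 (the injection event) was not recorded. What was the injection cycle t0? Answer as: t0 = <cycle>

Hop 1 reached at cycle 7; hop k is at t0 + k·L.
t0 = cyc[1] − L = 7 − 1 = 6.

t0 = 6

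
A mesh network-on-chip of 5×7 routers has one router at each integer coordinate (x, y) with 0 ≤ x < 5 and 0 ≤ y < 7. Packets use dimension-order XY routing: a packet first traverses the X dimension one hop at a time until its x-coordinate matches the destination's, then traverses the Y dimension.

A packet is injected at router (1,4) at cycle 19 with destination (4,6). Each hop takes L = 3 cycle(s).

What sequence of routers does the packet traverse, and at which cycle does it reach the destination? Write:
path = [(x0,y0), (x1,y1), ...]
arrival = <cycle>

  0. router=(1,4) cycle=19 (inject)
  1. router=(2,4) cycle=22 dir=E
  2. router=(3,4) cycle=25 dir=E
  3. router=(4,4) cycle=28 dir=E
  4. router=(4,5) cycle=31 dir=N
  5. router=(4,6) cycle=34 dir=N

path = [(1,4), (2,4), (3,4), (4,4), (4,5), (4,6)]
arrival = 34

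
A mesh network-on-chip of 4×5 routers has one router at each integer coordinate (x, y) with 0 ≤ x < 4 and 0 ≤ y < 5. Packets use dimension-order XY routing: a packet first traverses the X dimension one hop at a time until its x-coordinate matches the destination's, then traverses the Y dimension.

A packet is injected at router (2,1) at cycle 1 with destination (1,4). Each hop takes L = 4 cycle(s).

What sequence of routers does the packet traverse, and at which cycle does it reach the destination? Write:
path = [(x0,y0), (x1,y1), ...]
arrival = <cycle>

#0 — 2,1 | c1
#1 — 1,1 | c5 | W
#2 — 1,2 | c9 | N
#3 — 1,3 | c13 | N
#4 — 1,4 | c17 | N

path = [(2,1), (1,1), (1,2), (1,3), (1,4)]
arrival = 17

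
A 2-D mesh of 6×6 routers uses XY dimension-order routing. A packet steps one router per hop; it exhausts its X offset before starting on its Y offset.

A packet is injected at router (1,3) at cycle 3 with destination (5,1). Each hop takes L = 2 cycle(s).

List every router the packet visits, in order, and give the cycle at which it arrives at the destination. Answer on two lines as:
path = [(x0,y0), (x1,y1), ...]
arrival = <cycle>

path = [(1,3), (2,3), (3,3), (4,3), (5,3), (5,2), (5,1)]
arrival = 15

hop 0: (1,3) @ cyc 3
hop 1: (2,3) @ cyc 5  [E]
hop 2: (3,3) @ cyc 7  [E]
hop 3: (4,3) @ cyc 9  [E]
hop 4: (5,3) @ cyc 11  [E]
hop 5: (5,2) @ cyc 13  [S]
hop 6: (5,1) @ cyc 15  [S]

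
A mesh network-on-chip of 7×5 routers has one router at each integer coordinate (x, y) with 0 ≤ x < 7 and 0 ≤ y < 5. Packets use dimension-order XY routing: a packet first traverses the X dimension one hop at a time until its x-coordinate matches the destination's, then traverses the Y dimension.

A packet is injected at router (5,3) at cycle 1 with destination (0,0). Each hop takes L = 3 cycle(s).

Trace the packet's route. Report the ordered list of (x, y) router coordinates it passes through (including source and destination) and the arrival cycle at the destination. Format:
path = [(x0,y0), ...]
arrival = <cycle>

path = [(5,3), (4,3), (3,3), (2,3), (1,3), (0,3), (0,2), (0,1), (0,0)]
arrival = 25

  0. router=(5,3) cycle=1 (inject)
  1. router=(4,3) cycle=4 dir=W
  2. router=(3,3) cycle=7 dir=W
  3. router=(2,3) cycle=10 dir=W
  4. router=(1,3) cycle=13 dir=W
  5. router=(0,3) cycle=16 dir=W
  6. router=(0,2) cycle=19 dir=S
  7. router=(0,1) cycle=22 dir=S
  8. router=(0,0) cycle=25 dir=S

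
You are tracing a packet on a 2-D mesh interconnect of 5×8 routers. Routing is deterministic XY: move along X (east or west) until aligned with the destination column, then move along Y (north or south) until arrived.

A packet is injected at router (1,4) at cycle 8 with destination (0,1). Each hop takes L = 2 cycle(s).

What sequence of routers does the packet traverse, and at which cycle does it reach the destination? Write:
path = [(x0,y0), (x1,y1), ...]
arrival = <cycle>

[0] x=1 y=4 t=8
[1] x=0 y=4 t=10 →W
[2] x=0 y=3 t=12 →S
[3] x=0 y=2 t=14 →S
[4] x=0 y=1 t=16 →S

path = [(1,4), (0,4), (0,3), (0,2), (0,1)]
arrival = 16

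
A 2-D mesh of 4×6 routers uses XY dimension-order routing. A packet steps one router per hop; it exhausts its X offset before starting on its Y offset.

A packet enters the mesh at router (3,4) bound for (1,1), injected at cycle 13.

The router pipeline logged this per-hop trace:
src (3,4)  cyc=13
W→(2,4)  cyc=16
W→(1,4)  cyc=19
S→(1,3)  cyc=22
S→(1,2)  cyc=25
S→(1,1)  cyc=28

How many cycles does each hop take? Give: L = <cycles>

L = 3

cyc[1] − cyc[0] = 16 − 13 = 3.
Per-hop latency L = Δcyc = 3.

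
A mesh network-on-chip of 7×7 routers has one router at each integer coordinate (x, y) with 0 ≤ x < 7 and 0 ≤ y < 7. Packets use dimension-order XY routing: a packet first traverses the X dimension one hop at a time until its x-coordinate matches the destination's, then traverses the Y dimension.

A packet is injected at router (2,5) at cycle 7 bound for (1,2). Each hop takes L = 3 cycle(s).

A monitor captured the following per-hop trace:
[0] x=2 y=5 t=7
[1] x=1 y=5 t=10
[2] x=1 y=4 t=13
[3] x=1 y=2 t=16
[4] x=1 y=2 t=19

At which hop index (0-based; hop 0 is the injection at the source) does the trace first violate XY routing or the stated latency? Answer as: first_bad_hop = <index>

hop 1: step (-1,+0), +3 cyc — ok
hop 2: step (+0,-1), +3 cyc — ok
hop 3: step (+0,-2), +3 cyc — BAD: non-unit step

first_bad_hop = 3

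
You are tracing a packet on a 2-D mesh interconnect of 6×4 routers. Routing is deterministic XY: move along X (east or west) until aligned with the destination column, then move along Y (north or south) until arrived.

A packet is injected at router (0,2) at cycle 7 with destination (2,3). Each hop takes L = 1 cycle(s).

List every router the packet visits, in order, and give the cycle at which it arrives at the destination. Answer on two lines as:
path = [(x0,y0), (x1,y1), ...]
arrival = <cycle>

hop 0: (0,2) @ cyc 7
hop 1: (1,2) @ cyc 8  [E]
hop 2: (2,2) @ cyc 9  [E]
hop 3: (2,3) @ cyc 10  [N]

path = [(0,2), (1,2), (2,2), (2,3)]
arrival = 10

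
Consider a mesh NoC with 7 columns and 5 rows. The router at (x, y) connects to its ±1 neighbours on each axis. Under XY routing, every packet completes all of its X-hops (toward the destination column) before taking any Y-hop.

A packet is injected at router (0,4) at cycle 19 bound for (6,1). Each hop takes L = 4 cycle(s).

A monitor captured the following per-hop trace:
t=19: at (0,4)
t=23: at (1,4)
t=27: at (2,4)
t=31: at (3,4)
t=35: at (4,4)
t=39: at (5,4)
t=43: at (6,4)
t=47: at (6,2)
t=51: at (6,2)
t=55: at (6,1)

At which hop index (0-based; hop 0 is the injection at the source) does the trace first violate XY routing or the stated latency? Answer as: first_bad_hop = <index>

first_bad_hop = 7

  1: Δx=+1 Δy=+0 Δt=4 [ok]
  2: Δx=+1 Δy=+0 Δt=4 [ok]
  3: Δx=+1 Δy=+0 Δt=4 [ok]
  4: Δx=+1 Δy=+0 Δt=4 [ok]
  5: Δx=+1 Δy=+0 Δt=4 [ok]
  6: Δx=+1 Δy=+0 Δt=4 [ok]
  7: Δx=+0 Δy=-2 Δt=4 [BAD: non-unit step]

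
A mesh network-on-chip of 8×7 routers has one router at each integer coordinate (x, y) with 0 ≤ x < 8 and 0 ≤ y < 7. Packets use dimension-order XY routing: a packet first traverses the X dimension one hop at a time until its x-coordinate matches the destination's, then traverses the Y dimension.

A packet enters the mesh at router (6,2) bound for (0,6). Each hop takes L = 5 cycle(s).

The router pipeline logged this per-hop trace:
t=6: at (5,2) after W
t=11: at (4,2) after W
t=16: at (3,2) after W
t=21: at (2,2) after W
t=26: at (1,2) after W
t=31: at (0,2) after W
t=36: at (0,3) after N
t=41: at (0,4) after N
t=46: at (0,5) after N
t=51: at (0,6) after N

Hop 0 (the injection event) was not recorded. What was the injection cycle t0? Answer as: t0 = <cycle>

Hop 1 reached at cycle 6; hop k is at t0 + k·L.
So t0 = 6 − 1·5 = 1.

t0 = 1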